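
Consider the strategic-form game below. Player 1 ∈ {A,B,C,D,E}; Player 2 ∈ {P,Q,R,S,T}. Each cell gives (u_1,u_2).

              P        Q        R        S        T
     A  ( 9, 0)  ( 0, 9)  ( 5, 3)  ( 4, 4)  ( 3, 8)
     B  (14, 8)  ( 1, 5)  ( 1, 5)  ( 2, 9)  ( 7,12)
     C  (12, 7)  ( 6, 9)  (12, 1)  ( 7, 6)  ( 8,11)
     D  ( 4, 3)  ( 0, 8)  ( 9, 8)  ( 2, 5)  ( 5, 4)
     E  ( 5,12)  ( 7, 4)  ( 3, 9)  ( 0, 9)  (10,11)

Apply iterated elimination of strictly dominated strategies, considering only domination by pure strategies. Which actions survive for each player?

P1 drop A (C beats it: P:12>9 Q:6>0 R:12>5 S:7>4 T:8>3)
P1 drop D (C beats it: P:12>4 Q:6>0 R:12>9 S:7>2 T:8>5)
P2 drop Q (T beats it: B:12>5 C:11>9 E:11>4)
P2 drop R (P beats it: B:8>5 C:7>1 E:12>9)
P2 drop S (T beats it: B:12>9 C:11>6 E:11>9)
P1→{B,C,E} P2→{P,T}

Remaining: P1:{B,C,E} P2:{P,T}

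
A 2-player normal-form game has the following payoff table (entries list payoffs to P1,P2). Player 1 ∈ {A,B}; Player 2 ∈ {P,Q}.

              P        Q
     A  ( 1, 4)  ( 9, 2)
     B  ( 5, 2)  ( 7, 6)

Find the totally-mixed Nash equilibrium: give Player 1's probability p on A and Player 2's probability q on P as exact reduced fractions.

P1 indiff ⇒ q·1+(1-q)·9 = q·5+(1-q)·7 ⇒ q(-4) = (1-q)(-2) ⇒ q = 1/3
P2 indiff ⇒ p·4+(1-p)·2 = p·2+(1-p)·6 ⇒ p(2) = (1-p)(4) ⇒ p = 2/3

(p,q) = (2/3, 1/3)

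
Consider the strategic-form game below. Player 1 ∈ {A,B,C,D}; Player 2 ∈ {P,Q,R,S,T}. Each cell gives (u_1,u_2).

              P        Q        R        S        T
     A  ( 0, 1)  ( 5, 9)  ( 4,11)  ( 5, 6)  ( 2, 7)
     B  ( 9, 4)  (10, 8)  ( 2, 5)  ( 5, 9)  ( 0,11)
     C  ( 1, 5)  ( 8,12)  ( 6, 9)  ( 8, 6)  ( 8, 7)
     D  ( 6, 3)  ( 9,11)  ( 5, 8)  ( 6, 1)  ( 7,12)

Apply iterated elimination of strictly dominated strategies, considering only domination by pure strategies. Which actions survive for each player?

Survivors P1:{B,C,D} P2:{Q,T}

P1 drop A (C beats it: P:1>0 Q:8>5 R:6>4 S:8>5 T:8>2)
P2 drop P (Q beats it: B:8>4 C:12>5 D:11>3)
P2 drop R (Q beats it: B:8>5 C:12>9 D:11>8)
P2 drop S (T beats it: B:11>9 C:7>6 D:12>1)
P1→{B,C,D} P2→{Q,T}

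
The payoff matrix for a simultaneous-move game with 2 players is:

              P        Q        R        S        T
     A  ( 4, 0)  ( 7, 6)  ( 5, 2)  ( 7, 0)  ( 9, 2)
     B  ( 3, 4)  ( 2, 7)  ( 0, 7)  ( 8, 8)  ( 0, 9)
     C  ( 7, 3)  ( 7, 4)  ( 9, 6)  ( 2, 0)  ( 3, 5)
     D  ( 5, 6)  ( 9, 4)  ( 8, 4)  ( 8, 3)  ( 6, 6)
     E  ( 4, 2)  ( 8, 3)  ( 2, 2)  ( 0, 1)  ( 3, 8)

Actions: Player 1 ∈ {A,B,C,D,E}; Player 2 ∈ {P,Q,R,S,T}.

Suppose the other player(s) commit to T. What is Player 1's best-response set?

P1 best: {A}

u_1(A vs T) = 9
u_1(B vs T) = 0
u_1(C vs T) = 3
u_1(D vs T) = 6
u_1(E vs T) = 3
max payoff 9 at {A}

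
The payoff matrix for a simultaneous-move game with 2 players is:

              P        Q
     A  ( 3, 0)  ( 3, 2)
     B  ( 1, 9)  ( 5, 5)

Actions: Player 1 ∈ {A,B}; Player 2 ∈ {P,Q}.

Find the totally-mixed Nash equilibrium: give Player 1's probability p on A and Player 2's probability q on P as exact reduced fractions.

(p,q) = (2/3, 1/2)

P1 indiff ⇒ q·3+(1-q)·3 = q·1+(1-q)·5 ⇒ q(2) = (1-q)(2) ⇒ q = 1/2
P2 indiff ⇒ p·0+(1-p)·9 = p·2+(1-p)·5 ⇒ p(-2) = (1-p)(-4) ⇒ p = 2/3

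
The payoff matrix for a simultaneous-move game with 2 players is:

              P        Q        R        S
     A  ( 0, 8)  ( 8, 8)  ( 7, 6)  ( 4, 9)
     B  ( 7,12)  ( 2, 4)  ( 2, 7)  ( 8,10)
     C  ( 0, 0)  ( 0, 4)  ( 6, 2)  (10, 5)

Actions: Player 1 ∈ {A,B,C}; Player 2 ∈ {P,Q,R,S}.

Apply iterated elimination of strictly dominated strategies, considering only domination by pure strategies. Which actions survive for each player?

P2 drop Q (S beats it: A:9>8 B:10>4 C:5>4)
P2 drop R (S beats it: A:9>6 B:10>7 C:5>2)
P1 drop A (B beats it: P:7>0 S:8>4)
P1→{B,C} P2→{P,S}

Remaining: P1:{B,C} P2:{P,S}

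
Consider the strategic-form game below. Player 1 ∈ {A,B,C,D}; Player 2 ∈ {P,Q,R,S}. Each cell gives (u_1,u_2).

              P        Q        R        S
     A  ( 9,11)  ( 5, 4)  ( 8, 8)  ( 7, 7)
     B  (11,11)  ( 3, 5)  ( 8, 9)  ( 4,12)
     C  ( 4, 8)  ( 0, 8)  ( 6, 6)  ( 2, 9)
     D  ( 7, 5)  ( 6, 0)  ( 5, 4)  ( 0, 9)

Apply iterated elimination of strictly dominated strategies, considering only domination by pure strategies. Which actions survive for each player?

Remaining: P1:{A,B} P2:{P,S}

P1 drop C (A beats it: P:9>4 Q:5>0 R:8>6 S:7>2)
P2 drop Q (P beats it: A:11>4 B:11>5 D:5>0)
P1 drop D (A beats it: P:9>7 R:8>5 S:7>0)
P2 drop R (P beats it: A:11>8 B:11>9)
P1→{A,B} P2→{P,S}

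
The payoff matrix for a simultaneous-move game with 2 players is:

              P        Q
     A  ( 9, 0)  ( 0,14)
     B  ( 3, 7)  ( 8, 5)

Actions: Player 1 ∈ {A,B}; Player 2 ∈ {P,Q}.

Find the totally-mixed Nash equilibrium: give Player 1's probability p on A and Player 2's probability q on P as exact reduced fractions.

P1 indiff ⇒ q·9+(1-q)·0 = q·3+(1-q)·8 ⇒ q(6) = (1-q)(8) ⇒ q = 4/7
P2 indiff ⇒ p·0+(1-p)·7 = p·14+(1-p)·5 ⇒ p(-14) = (1-p)(-2) ⇒ p = 1/8

p=1/8, q=4/7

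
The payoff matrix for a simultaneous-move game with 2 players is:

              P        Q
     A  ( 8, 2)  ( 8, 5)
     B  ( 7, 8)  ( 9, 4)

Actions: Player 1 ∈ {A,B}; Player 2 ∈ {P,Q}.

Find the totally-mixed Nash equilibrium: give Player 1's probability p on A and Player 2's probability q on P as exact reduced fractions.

P1 indiff ⇒ q·8+(1-q)·8 = q·7+(1-q)·9 ⇒ q(1) = (1-q)(1) ⇒ q = 1/2
P2 indiff ⇒ p·2+(1-p)·8 = p·5+(1-p)·4 ⇒ p(-3) = (1-p)(-4) ⇒ p = 4/7

(p,q) = (4/7, 1/2)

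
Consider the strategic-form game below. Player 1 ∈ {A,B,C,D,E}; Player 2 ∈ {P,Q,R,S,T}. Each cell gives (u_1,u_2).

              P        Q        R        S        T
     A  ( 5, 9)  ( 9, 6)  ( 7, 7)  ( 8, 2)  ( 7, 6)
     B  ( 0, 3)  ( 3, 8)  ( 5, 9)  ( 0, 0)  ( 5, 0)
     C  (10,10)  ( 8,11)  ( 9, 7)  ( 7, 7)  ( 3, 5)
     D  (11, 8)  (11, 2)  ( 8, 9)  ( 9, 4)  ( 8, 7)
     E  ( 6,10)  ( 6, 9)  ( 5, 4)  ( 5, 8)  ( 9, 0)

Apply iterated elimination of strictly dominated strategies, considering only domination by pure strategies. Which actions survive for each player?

P1 drop A (D beats it: P:11>5 Q:11>9 R:8>7 S:9>8 T:8>7)
P1 drop B (D beats it: P:11>0 Q:11>3 R:8>5 S:9>0 T:8>5)
P2 drop S (P beats it: C:10>7 D:8>4 E:10>8)
P2 drop T (P beats it: C:10>5 D:8>7 E:10>0)
P1 drop E (C beats it: P:10>6 Q:8>6 R:9>5)
P1→{C,D} P2→{P,Q,R}

Survivors P1:{C,D} P2:{P,Q,R}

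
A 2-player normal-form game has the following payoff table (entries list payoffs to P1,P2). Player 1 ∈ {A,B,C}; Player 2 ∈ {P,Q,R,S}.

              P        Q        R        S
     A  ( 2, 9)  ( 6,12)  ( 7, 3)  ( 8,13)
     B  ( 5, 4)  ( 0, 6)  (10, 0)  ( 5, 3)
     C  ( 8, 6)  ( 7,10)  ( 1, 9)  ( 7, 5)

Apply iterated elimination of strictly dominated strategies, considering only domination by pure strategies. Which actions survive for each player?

Remaining: P1:{A,C} P2:{Q,S}

P2 drop P (Q beats it: A:12>9 B:6>4 C:10>6)
P2 drop R (Q beats it: A:12>3 B:6>0 C:10>9)
P1 drop B (A beats it: Q:6>0 S:8>5)
P1→{A,C} P2→{Q,S}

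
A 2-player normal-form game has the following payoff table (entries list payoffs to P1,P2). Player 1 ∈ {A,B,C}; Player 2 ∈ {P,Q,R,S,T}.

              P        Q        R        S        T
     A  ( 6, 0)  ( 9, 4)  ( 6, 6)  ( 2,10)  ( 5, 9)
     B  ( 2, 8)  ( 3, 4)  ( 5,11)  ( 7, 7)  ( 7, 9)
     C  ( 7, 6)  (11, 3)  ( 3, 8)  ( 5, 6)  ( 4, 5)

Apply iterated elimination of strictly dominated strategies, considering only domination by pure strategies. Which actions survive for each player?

P2 drop P (R beats it: A:6>0 B:11>8 C:8>6)
P2 drop Q (R beats it: A:6>4 B:11>4 C:8>3)
P1 drop C (B beats it: R:5>3 S:7>5 T:7>4)
P1→{A,B} P2→{R,S,T}

IESDS → P1:{A,B} P2:{R,S,T}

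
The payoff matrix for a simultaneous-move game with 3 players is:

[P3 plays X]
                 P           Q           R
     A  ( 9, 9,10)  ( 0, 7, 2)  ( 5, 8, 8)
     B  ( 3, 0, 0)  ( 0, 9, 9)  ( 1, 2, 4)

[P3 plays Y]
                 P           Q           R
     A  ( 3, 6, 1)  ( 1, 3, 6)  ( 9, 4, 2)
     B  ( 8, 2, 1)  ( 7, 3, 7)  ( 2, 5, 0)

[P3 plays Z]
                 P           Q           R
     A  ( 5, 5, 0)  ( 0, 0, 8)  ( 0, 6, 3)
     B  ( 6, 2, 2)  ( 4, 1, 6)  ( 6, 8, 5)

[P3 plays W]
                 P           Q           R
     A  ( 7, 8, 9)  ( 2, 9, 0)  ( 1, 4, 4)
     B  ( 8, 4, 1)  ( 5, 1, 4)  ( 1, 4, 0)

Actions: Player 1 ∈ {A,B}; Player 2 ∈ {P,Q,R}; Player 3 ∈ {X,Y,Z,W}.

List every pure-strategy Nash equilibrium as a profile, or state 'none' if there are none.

Nash profiles: (A,P,X), (B,Q,X), (B,R,Z)

(A,P,X): NE
(A,P,Y): not NE [P1→B gives 8>3; P3→X gives 10>1]
(A,P,Z): not NE [P1→B gives 6>5; P2→R gives 6>5; P3→X gives 10>0]
(A,P,W): not NE [P1→B gives 8>7; P2→Q gives 9>8; P3→X gives 10>9]
(A,Q,X): not NE [P2→P gives 9>7; P3→Z gives 8>2]
(A,Q,Y): not NE [P1→B gives 7>1; P2→P gives 6>3; P3→Z gives 8>6]
(A,Q,Z): not NE [P1→B gives 4>0; P2→R gives 6>0]
(A,Q,W): not NE [P1→B gives 5>2; P3→Z gives 8>0]
(A,R,X): not NE [P2→P gives 9>8]
(A,R,Y): not NE [P2→P gives 6>4; P3→X gives 8>2]
(A,R,Z): not NE [P1→B gives 6>0; P3→X gives 8>3]
(A,R,W): not NE [P2→Q gives 9>4; P3→X gives 8>4]
(B,P,X): not NE [P1→A gives 9>3; P2→Q gives 9>0; P3→Z gives 2>0]
(B,P,Y): not NE [P2→R gives 5>2; P3→Z gives 2>1]
(B,P,Z): not NE [P2→R gives 8>2]
(B,P,W): not NE [P3→Z gives 2>1]
(B,Q,X): NE
(B,Q,Y): not NE [P2→R gives 5>3; P3→X gives 9>7]
(B,Q,Z): not NE [P2→R gives 8>1; P3→X gives 9>6]
(B,Q,W): not NE [P2→R gives 4>1; P3→X gives 9>4]
(B,R,X): not NE [P1→A gives 5>1; P2→Q gives 9>2; P3→Z gives 5>4]
(B,R,Y): not NE [P1→A gives 9>2; P3→Z gives 5>0]
(B,R,Z): NE
(B,R,W): not NE [P3→Z gives 5>0]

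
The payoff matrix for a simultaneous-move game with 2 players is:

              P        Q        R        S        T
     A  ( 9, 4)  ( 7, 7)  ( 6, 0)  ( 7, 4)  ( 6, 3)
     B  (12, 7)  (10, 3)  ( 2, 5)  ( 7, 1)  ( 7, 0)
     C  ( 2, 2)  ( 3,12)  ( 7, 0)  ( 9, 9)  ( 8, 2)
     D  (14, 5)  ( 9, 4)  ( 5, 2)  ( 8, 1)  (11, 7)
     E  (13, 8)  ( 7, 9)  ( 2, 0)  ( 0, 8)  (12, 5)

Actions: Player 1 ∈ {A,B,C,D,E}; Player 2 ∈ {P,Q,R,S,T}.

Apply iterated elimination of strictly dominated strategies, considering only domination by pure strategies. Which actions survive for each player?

P2 drop R (P beats it: A:4>0 B:7>5 C:2>0 D:5>2 E:8>0)
P1 drop A (D beats it: P:14>9 Q:9>7 S:8>7 T:11>6)
P2 drop S (Q beats it: B:3>1 C:12>9 D:4>1 E:9>8)
P1 drop C (D beats it: P:14>2 Q:9>3 T:11>8)
P1→{B,D,E} P2→{P,Q,T}

IESDS → P1:{B,D,E} P2:{P,Q,T}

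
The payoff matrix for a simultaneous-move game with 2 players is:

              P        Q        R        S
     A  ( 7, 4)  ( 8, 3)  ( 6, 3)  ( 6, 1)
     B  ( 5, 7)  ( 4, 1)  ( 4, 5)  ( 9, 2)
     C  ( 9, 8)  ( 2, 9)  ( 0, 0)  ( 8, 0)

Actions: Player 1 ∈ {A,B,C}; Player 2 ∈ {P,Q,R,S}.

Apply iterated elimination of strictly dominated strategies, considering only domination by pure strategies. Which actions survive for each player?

P2 drop R (P beats it: A:4>3 B:7>5 C:8>0)
P2 drop S (P beats it: A:4>1 B:7>2 C:8>0)
P1 drop B (A beats it: P:7>5 Q:8>4)
P1→{A,C} P2→{P,Q}

IESDS → P1:{A,C} P2:{P,Q}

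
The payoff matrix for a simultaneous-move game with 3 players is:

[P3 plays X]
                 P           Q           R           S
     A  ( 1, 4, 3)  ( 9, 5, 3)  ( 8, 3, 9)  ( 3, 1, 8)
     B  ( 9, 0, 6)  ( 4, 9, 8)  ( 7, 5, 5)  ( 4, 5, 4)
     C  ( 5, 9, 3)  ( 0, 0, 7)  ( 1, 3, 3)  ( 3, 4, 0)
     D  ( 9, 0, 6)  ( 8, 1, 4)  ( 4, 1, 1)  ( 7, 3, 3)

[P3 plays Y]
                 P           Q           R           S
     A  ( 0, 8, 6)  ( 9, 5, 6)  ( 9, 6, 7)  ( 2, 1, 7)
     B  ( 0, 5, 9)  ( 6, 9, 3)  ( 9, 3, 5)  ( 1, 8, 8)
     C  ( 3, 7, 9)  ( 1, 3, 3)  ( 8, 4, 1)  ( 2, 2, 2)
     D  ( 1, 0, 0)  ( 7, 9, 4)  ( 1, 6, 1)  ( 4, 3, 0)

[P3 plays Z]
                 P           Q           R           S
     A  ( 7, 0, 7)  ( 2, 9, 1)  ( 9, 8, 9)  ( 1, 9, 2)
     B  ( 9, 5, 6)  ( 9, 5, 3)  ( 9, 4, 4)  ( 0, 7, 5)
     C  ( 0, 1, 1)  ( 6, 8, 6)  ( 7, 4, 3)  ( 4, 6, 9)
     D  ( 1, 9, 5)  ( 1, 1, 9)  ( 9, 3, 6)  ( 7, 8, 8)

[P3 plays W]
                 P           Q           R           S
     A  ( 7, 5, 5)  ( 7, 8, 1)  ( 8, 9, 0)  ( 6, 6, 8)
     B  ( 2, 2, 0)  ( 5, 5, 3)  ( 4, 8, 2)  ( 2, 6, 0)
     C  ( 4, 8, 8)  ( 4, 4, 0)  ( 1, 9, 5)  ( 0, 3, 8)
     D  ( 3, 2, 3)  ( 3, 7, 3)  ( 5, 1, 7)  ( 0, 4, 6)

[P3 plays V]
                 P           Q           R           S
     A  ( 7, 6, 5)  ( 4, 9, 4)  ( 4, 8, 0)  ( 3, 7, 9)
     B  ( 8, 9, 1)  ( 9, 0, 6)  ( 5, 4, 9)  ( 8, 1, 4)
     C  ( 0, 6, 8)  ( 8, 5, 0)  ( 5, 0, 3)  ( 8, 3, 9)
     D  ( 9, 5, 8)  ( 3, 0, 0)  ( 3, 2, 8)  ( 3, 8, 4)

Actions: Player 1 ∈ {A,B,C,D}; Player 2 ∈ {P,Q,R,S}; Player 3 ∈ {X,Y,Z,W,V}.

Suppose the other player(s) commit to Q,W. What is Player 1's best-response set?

u_1(A vs Q,W) = 7
u_1(B vs Q,W) = 5
u_1(C vs Q,W) = 4
u_1(D vs Q,W) = 3
max payoff 7 at {A}

argmax u_1 = {A}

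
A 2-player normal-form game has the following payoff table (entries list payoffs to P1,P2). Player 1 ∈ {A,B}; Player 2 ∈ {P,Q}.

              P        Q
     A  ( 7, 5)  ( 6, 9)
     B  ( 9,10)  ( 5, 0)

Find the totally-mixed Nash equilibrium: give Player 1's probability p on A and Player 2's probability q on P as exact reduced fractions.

P1 indiff ⇒ q·7+(1-q)·6 = q·9+(1-q)·5 ⇒ q(-2) = (1-q)(-1) ⇒ q = 1/3
P2 indiff ⇒ p·5+(1-p)·10 = p·9+(1-p)·0 ⇒ p(-4) = (1-p)(-10) ⇒ p = 5/7

(p,q) = (5/7, 1/3)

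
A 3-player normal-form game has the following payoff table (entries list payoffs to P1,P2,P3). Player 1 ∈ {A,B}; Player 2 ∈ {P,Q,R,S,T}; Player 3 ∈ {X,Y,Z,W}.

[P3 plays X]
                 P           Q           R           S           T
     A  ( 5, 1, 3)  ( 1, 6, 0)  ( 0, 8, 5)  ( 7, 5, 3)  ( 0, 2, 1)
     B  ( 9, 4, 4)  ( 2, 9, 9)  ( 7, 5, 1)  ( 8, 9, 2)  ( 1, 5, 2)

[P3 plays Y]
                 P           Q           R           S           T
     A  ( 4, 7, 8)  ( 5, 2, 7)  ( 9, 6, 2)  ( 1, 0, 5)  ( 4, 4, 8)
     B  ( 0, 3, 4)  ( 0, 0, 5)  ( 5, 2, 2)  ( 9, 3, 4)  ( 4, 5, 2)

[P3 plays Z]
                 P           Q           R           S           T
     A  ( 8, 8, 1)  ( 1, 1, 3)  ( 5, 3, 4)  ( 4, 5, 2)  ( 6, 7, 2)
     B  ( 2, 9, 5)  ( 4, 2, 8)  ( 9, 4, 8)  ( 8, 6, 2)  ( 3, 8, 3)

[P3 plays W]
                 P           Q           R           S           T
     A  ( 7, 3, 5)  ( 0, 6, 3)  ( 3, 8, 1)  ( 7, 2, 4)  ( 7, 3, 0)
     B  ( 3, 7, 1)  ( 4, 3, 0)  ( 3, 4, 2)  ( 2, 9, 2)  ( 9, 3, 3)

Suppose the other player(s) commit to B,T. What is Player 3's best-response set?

u_3(X vs B,T) = 2
u_3(Y vs B,T) = 2
u_3(Z vs B,T) = 3
u_3(W vs B,T) = 3
max payoff 3 at {Z,W}

BR_3 = {Z,W}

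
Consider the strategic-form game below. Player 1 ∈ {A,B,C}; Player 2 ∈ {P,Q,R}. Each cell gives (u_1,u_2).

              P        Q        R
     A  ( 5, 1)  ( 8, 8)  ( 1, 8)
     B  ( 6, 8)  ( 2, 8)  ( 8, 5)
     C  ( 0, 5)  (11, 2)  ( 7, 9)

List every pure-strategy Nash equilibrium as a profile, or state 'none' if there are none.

Nash profiles: (B,P)

(A,P): not NE [P1→B gives 6>5; P2→R gives 8>1]
(A,Q): not NE [P1→C gives 11>8]
(A,R): not NE [P1→B gives 8>1]
(B,P): NE
(B,Q): not NE [P1→C gives 11>2]
(B,R): not NE [P2→Q gives 8>5]
(C,P): not NE [P1→B gives 6>0; P2→R gives 9>5]
(C,Q): not NE [P2→R gives 9>2]
(C,R): not NE [P1→B gives 8>7]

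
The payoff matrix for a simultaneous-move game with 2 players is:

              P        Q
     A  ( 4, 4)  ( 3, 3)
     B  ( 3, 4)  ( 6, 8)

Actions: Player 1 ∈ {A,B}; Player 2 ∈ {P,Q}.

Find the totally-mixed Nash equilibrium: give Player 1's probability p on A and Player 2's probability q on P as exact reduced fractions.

P1 indiff ⇒ q·4+(1-q)·3 = q·3+(1-q)·6 ⇒ q(1) = (1-q)(3) ⇒ q = 3/4
P2 indiff ⇒ p·4+(1-p)·4 = p·3+(1-p)·8 ⇒ p(1) = (1-p)(4) ⇒ p = 4/5

p=4/5, q=3/4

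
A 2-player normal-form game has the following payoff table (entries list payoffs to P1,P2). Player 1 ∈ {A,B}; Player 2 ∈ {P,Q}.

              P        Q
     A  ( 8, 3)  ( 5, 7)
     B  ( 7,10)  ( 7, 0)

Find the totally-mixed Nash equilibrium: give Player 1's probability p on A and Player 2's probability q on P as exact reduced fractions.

P1 indiff ⇒ q·8+(1-q)·5 = q·7+(1-q)·7 ⇒ q(1) = (1-q)(2) ⇒ q = 2/3
P2 indiff ⇒ p·3+(1-p)·10 = p·7+(1-p)·0 ⇒ p(-4) = (1-p)(-10) ⇒ p = 5/7

p=5/7, q=2/3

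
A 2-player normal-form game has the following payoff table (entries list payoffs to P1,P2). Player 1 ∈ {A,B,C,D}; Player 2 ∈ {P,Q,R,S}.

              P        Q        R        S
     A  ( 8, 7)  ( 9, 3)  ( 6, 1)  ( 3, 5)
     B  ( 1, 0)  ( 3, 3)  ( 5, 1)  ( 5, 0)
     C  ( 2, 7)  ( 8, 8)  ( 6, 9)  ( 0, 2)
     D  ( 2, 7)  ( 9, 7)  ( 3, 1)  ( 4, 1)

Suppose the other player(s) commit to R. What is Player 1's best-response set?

argmax u_1 = {A,C}

u_1(A vs R) = 6
u_1(B vs R) = 5
u_1(C vs R) = 6
u_1(D vs R) = 3
max payoff 6 at {A,C}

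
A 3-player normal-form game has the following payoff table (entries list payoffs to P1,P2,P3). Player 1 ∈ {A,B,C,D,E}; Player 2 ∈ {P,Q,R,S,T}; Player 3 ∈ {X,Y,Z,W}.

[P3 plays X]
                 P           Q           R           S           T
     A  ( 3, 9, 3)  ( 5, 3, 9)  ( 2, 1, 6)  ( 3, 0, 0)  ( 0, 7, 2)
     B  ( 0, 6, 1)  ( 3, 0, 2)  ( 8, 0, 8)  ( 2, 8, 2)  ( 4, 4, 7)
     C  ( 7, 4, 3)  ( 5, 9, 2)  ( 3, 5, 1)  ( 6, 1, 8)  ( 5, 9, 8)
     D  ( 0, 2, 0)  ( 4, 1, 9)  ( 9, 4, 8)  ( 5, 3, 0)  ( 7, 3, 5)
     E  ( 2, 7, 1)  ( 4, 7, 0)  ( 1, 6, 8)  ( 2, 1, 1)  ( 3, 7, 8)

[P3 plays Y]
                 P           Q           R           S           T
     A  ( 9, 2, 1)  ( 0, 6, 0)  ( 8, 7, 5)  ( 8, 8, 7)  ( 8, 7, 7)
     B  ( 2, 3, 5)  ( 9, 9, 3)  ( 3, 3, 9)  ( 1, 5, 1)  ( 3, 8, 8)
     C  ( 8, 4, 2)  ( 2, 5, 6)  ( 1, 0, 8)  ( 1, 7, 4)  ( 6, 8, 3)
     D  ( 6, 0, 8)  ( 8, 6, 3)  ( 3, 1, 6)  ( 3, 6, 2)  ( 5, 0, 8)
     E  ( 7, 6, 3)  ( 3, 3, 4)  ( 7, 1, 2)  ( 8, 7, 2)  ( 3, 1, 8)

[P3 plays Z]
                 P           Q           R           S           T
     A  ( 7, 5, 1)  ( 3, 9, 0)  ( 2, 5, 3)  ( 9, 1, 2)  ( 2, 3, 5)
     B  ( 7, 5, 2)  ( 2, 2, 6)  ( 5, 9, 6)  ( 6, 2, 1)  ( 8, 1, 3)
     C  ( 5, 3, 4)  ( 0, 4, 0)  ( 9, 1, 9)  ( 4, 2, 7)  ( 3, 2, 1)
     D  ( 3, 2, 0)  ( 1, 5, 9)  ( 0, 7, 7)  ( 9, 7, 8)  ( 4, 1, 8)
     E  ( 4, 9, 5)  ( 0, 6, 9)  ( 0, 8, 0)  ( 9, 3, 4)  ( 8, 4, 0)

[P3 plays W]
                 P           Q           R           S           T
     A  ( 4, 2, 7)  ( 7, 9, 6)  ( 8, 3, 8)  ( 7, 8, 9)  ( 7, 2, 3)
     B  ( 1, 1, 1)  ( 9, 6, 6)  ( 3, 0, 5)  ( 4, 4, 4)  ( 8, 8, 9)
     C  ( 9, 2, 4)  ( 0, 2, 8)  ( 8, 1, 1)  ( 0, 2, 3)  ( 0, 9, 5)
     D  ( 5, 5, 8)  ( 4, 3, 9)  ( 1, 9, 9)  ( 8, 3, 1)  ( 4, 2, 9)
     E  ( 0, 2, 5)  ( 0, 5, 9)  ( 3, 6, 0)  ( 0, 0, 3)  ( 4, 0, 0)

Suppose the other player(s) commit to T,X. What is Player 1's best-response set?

P1 best: {D}

u_1(A vs T,X) = 0
u_1(B vs T,X) = 4
u_1(C vs T,X) = 5
u_1(D vs T,X) = 7
u_1(E vs T,X) = 3
max payoff 7 at {D}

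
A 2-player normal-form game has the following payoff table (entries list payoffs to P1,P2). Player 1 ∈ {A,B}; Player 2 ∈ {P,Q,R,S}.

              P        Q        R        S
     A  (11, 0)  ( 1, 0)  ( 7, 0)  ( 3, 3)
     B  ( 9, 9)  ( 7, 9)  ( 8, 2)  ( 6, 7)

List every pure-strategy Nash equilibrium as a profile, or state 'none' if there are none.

(A,P): not NE [P2→S gives 3>0]
(A,Q): not NE [P1→B gives 7>1; P2→S gives 3>0]
(A,R): not NE [P1→B gives 8>7; P2→S gives 3>0]
(A,S): not NE [P1→B gives 6>3]
(B,P): not NE [P1→A gives 11>9]
(B,Q): NE
(B,R): not NE [P2→Q gives 9>2]
(B,S): not NE [P2→Q gives 9>7]

Nash profiles: (B,Q)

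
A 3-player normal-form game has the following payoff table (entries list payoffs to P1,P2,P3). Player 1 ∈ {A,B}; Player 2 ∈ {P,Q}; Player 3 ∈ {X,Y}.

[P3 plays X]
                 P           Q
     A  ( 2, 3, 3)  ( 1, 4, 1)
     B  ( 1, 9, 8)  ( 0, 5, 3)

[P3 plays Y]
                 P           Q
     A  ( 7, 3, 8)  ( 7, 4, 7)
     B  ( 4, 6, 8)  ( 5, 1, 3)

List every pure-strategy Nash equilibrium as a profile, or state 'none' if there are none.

(A,P,X): not NE [P2→Q gives 4>3; P3→Y gives 8>3]
(A,P,Y): not NE [P2→Q gives 4>3]
(A,Q,X): not NE [P3→Y gives 7>1]
(A,Q,Y): NE
(B,P,X): not NE [P1→A gives 2>1]
(B,P,Y): not NE [P1→A gives 7>4]
(B,Q,X): not NE [P1→A gives 1>0; P2→P gives 9>5]
(B,Q,Y): not NE [P1→A gives 7>5; P2→P gives 6>1]

Nash profiles: (A,Q,Y)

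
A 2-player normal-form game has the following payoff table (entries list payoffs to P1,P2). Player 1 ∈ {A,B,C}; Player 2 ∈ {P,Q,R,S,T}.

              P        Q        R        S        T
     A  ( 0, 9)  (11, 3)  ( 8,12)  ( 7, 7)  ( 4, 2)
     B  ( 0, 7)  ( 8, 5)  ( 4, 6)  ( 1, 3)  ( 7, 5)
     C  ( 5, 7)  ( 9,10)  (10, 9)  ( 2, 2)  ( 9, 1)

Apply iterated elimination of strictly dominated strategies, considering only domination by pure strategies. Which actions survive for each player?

Survivors P1:{A,C} P2:{Q,R}

P1 drop B (C beats it: P:5>0 Q:9>8 R:10>4 S:2>1 T:9>7)
P2 drop P (R beats it: A:12>9 C:9>7)
P2 drop S (R beats it: A:12>7 C:9>2)
P2 drop T (Q beats it: A:3>2 C:10>1)
P1→{A,C} P2→{Q,R}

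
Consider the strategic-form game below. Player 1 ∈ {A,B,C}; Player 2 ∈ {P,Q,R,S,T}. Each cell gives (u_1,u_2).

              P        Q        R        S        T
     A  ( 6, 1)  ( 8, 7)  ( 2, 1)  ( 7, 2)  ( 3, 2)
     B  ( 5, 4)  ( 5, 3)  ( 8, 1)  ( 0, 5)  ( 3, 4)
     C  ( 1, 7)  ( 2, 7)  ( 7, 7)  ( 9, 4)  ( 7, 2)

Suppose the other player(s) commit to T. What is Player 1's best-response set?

BR_1 = {C}

u_1(A vs T) = 3
u_1(B vs T) = 3
u_1(C vs T) = 7
max payoff 7 at {C}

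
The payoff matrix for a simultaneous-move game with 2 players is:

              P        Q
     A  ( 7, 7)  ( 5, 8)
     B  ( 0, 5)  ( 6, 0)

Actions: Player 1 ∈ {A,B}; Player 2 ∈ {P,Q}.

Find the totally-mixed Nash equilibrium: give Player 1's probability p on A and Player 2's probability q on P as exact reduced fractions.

P1 indiff ⇒ q·7+(1-q)·5 = q·0+(1-q)·6 ⇒ q(7) = (1-q)(1) ⇒ q = 1/8
P2 indiff ⇒ p·7+(1-p)·5 = p·8+(1-p)·0 ⇒ p(-1) = (1-p)(-5) ⇒ p = 5/6

p=5/6, q=1/8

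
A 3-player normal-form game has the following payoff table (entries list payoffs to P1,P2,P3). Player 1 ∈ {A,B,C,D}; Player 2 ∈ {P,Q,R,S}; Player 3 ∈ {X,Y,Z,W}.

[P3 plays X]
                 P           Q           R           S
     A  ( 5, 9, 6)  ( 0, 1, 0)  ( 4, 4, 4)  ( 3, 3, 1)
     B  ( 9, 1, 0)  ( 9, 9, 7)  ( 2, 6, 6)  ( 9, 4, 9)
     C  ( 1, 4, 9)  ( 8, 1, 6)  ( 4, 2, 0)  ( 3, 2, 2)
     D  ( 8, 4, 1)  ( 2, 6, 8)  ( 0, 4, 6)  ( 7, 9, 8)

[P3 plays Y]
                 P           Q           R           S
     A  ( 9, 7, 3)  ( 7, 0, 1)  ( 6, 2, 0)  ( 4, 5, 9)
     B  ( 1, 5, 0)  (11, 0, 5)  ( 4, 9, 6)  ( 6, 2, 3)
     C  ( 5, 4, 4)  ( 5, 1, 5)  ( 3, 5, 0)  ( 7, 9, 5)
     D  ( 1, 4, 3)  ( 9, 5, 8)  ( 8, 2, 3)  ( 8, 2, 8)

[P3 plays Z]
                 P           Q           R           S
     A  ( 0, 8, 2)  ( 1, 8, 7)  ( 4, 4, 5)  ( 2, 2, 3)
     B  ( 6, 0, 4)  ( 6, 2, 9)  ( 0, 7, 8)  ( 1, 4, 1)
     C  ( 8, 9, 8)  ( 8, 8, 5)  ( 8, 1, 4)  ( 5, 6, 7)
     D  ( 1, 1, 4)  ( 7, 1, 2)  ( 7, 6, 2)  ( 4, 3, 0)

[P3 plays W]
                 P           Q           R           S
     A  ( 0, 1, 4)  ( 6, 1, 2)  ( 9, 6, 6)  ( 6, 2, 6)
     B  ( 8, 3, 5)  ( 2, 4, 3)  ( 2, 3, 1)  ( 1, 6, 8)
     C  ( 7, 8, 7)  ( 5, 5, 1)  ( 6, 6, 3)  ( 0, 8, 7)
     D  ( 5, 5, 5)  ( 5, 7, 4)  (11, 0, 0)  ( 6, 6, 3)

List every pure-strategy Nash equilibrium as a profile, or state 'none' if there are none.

(A,P,X): not NE [P1→B gives 9>5]
(A,P,Y): not NE [P3→X gives 6>3]
(A,P,Z): not NE [P1→C gives 8>0; P3→X gives 6>2]
(A,P,W): not NE [P1→B gives 8>0; P2→R gives 6>1; P3→X gives 6>4]
(A,Q,X): not NE [P1→B gives 9>0; P2→P gives 9>1; P3→Z gives 7>0]
(A,Q,Y): not NE [P1→B gives 11>7; P2→P gives 7>0; P3→Z gives 7>1]
(A,Q,Z): not NE [P1→C gives 8>1]
(A,Q,W): not NE [P2→R gives 6>1; P3→Z gives 7>2]
(A,R,X): not NE [P2→P gives 9>4; P3→W gives 6>4]
(A,R,Y): not NE [P1→D gives 8>6; P2→P gives 7>2; P3→W gives 6>0]
(A,R,Z): not NE [P1→C gives 8>4; P2→Q gives 8>4; P3→W gives 6>5]
(A,R,W): not NE [P1→D gives 11>9]
(A,S,X): not NE [P1→B gives 9>3; P2→P gives 9>3; P3→Y gives 9>1]
(A,S,Y): not NE [P1→D gives 8>4; P2→P gives 7>5]
(A,S,Z): not NE [P1→C gives 5>2; P2→Q gives 8>2; P3→Y gives 9>3]
(A,S,W): not NE [P2→R gives 6>2; P3→Y gives 9>6]
(B,P,X): not NE [P2→Q gives 9>1; P3→W gives 5>0]
(B,P,Y): not NE [P1→A gives 9>1; P2→R gives 9>5; P3→W gives 5>0]
(B,P,Z): not NE [P1→C gives 8>6; P2→R gives 7>0; P3→W gives 5>4]
(B,P,W): not NE [P2→S gives 6>3]
(B,Q,X): not NE [P3→Z gives 9>7]
(B,Q,Y): not NE [P2→R gives 9>0; P3→Z gives 9>5]
(B,Q,Z): not NE [P1→C gives 8>6; P2→R gives 7>2]
(B,Q,W): not NE [P1→A gives 6>2; P2→S gives 6>4; P3→Z gives 9>3]
(B,R,X): not NE [P1→C gives 4>2; P2→Q gives 9>6; P3→Z gives 8>6]
(B,R,Y): not NE [P1→D gives 8>4; P3→Z gives 8>6]
(B,R,Z): not NE [P1→C gives 8>0]
(B,R,W): not NE [P1→D gives 11>2; P2→S gives 6>3; P3→Z gives 8>1]
(B,S,X): not NE [P2→Q gives 9>4]
(B,S,Y): not NE [P1→D gives 8>6; P2→R gives 9>2; P3→X gives 9>3]
(B,S,Z): not NE [P1→C gives 5>1; P2→R gives 7>4; P3→X gives 9>1]
(B,S,W): not NE [P1→D gives 6>1; P3→X gives 9>8]
(C,P,X): not NE [P1→B gives 9>1]
(C,P,Y): not NE [P1→A gives 9>5; P2→S gives 9>4; P3→X gives 9>4]
(C,P,Z): not NE [P3→X gives 9>8]
(C,P,W): not NE [P1→B gives 8>7; P3→X gives 9>7]
(C,Q,X): not NE [P1→B gives 9>8; P2→P gives 4>1]
(C,Q,Y): not NE [P1→B gives 11>5; P2→S gives 9>1; P3→X gives 6>5]
(C,Q,Z): not NE [P2→P gives 9>8; P3→X gives 6>5]
(C,Q,W): not NE [P1→A gives 6>5; P2→S gives 8>5; P3→X gives 6>1]
(C,R,X): not NE [P2→P gives 4>2; P3→Z gives 4>0]
(C,R,Y): not NE [P1→D gives 8>3; P2→S gives 9>5; P3→Z gives 4>0]
(C,R,Z): not NE [P2→P gives 9>1]
(C,R,W): not NE [P1→D gives 11>6; P2→S gives 8>6; P3→Z gives 4>3]
(C,S,X): not NE [P1→B gives 9>3; P2→P gives 4>2; P3→W gives 7>2]
(C,S,Y): not NE [P1→D gives 8>7; P3→W gives 7>5]
(C,S,Z): not NE [P2→P gives 9>6]
(C,S,W): not NE [P1→D gives 6>0]
(D,P,X): not NE [P1→B gives 9>8; P2→S gives 9>4; P3→W gives 5>1]
(D,P,Y): not NE [P1→A gives 9>1; P2→Q gives 5>4; P3→W gives 5>3]
(D,P,Z): not NE [P1→C gives 8>1; P2→R gives 6>1; P3→W gives 5>4]
(D,P,W): not NE [P1→B gives 8>5; P2→Q gives 7>5]
(D,Q,X): not NE [P1→B gives 9>2; P2→S gives 9>6]
(D,Q,Y): not NE [P1→B gives 11>9]
(D,Q,Z): not NE [P1→C gives 8>7; P2→R gives 6>1; P3→Y gives 8>2]
(D,Q,W): not NE [P1→A gives 6>5; P3→Y gives 8>4]
(D,R,X): not NE [P1→C gives 4>0; P2→S gives 9>4]
(D,R,Y): not NE [P2→Q gives 5>2; P3→X gives 6>3]
(D,R,Z): not NE [P1→C gives 8>7; P3→X gives 6>2]
(D,R,W): not NE [P2→Q gives 7>0; P3→X gives 6>0]
(D,S,X): not NE [P1→B gives 9>7]
(D,S,Y): not NE [P2→Q gives 5>2]
(D,S,Z): not NE [P1→C gives 5>4; P2→R gives 6>3; P3→Y gives 8>0]
(D,S,W): not NE [P2→Q gives 7>6; P3→Y gives 8>3]

No pure NE.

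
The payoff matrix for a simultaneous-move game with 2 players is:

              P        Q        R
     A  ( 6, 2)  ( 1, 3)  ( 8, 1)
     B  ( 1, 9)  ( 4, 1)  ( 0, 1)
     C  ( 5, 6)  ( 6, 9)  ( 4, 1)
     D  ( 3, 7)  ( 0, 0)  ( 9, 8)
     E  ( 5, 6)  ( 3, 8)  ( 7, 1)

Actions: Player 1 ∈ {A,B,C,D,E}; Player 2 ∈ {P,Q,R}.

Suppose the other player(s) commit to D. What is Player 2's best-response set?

P2 best: {R}

u_2(P vs D) = 7
u_2(Q vs D) = 0
u_2(R vs D) = 8
max payoff 8 at {R}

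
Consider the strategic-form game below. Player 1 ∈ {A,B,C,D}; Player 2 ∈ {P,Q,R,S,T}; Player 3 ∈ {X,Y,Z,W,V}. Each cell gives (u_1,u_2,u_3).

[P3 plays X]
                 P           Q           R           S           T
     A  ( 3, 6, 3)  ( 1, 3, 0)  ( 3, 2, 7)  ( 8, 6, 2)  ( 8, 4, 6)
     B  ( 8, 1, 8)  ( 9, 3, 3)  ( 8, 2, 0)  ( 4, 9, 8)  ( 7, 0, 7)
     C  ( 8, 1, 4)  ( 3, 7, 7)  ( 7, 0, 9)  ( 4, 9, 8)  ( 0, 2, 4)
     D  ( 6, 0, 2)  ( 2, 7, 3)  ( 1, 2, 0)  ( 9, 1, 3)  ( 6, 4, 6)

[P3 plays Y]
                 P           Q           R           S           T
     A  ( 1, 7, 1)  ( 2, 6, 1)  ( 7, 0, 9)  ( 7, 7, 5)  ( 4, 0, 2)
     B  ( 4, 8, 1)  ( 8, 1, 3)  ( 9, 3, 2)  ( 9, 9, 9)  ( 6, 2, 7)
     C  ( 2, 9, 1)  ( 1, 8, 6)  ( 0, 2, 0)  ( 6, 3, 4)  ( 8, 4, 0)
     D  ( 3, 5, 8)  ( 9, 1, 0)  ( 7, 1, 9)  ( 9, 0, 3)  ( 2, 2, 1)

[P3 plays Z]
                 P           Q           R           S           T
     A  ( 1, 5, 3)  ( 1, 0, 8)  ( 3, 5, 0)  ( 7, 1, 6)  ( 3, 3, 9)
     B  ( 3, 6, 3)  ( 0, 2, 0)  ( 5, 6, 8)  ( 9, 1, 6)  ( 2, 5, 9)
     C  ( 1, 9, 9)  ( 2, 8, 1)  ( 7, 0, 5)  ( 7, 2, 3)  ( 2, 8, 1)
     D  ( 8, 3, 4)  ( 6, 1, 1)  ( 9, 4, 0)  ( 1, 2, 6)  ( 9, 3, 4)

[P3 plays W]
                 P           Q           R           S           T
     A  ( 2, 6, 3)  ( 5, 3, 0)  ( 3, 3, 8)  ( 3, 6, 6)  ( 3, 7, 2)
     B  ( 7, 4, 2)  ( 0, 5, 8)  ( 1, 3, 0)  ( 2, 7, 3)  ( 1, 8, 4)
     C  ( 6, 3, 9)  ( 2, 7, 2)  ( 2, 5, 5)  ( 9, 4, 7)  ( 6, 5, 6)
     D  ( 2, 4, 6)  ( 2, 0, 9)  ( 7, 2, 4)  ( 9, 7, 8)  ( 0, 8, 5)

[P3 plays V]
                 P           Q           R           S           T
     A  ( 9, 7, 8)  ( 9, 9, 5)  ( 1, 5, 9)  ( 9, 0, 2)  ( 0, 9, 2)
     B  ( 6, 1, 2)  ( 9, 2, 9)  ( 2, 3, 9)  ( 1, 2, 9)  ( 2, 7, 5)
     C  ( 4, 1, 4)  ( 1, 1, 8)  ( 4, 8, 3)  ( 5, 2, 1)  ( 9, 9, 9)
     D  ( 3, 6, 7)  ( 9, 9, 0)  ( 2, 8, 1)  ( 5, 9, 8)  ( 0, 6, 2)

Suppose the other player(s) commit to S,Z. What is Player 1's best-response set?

u_1(A vs S,Z) = 7
u_1(B vs S,Z) = 9
u_1(C vs S,Z) = 7
u_1(D vs S,Z) = 1
max payoff 9 at {B}

P1 best: {B}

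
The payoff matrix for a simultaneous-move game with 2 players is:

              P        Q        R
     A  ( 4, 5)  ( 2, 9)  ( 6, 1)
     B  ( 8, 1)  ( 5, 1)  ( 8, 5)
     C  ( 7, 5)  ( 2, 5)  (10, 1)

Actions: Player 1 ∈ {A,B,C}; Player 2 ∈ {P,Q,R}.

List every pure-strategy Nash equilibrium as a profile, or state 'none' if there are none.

Equilibria: none

(A,P): not NE [P1→B gives 8>4; P2→Q gives 9>5]
(A,Q): not NE [P1→B gives 5>2]
(A,R): not NE [P1→C gives 10>6; P2→Q gives 9>1]
(B,P): not NE [P2→R gives 5>1]
(B,Q): not NE [P2→R gives 5>1]
(B,R): not NE [P1→C gives 10>8]
(C,P): not NE [P1→B gives 8>7]
(C,Q): not NE [P1→B gives 5>2]
(C,R): not NE [P2→Q gives 5>1]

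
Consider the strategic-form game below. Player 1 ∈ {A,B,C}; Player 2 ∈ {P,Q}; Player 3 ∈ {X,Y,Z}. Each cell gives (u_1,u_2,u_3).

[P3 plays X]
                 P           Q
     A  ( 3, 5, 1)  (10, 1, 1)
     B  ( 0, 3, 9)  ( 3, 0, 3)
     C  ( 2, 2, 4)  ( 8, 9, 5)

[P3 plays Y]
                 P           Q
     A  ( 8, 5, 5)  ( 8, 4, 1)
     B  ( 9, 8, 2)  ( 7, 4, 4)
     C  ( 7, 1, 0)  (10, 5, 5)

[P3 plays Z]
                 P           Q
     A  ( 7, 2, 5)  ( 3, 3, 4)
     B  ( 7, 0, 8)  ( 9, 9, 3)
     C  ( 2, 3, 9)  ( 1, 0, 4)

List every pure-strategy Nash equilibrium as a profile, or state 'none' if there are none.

(A,P,X): not NE [P3→Z gives 5>1]
(A,P,Y): not NE [P1→B gives 9>8]
(A,P,Z): not NE [P2→Q gives 3>2]
(A,Q,X): not NE [P2→P gives 5>1; P3→Z gives 4>1]
(A,Q,Y): not NE [P1→C gives 10>8; P2→P gives 5>4; P3→Z gives 4>1]
(A,Q,Z): not NE [P1→B gives 9>3]
(B,P,X): not NE [P1→A gives 3>0]
(B,P,Y): not NE [P3→X gives 9>2]
(B,P,Z): not NE [P2→Q gives 9>0; P3→X gives 9>8]
(B,Q,X): not NE [P1→A gives 10>3; P2→P gives 3>0; P3→Y gives 4>3]
(B,Q,Y): not NE [P1→C gives 10>7; P2→P gives 8>4]
(B,Q,Z): not NE [P3→Y gives 4>3]
(C,P,X): not NE [P1→A gives 3>2; P2→Q gives 9>2; P3→Z gives 9>4]
(C,P,Y): not NE [P1→B gives 9>7; P2→Q gives 5>1; P3→Z gives 9>0]
(C,P,Z): not NE [P1→B gives 7>2]
(C,Q,X): not NE [P1→A gives 10>8]
(C,Q,Y): NE
(C,Q,Z): not NE [P1→B gives 9>1; P2→P gives 3>0; P3→Y gives 5>4]

PSNE = {(C,Q,Y)}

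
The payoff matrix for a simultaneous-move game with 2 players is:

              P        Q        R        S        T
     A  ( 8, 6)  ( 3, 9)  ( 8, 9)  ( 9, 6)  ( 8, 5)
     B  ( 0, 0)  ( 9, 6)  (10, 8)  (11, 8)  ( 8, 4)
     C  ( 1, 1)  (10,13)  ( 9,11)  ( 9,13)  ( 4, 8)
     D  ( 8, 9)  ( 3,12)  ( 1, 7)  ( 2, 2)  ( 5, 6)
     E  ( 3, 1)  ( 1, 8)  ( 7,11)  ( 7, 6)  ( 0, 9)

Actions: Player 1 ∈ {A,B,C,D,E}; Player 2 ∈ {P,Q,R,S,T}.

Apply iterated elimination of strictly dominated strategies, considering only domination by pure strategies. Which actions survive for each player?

IESDS → P1:{B,C} P2:{Q,R,S}

P1 drop E (A beats it: P:8>3 Q:3>1 R:8>7 S:9>7 T:8>0)
P2 drop P (Q beats it: A:9>6 B:6>0 C:13>1 D:12>9)
P1 drop D (B beats it: Q:9>3 R:10>1 S:11>2 T:8>5)
P2 drop T (Q beats it: A:9>5 B:6>4 C:13>8)
P1 drop A (B beats it: Q:9>3 R:10>8 S:11>9)
P1→{B,C} P2→{Q,R,S}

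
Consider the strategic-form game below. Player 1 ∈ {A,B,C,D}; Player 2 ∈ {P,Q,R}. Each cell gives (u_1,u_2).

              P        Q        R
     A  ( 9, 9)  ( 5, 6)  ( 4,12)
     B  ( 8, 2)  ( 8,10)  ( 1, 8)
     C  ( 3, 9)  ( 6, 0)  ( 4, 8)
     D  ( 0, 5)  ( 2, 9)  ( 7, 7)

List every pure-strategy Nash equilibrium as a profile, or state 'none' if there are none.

Nash profiles: (B,Q)

(A,P): not NE [P2→R gives 12>9]
(A,Q): not NE [P1→B gives 8>5; P2→R gives 12>6]
(A,R): not NE [P1→D gives 7>4]
(B,P): not NE [P1→A gives 9>8; P2→Q gives 10>2]
(B,Q): NE
(B,R): not NE [P1→D gives 7>1; P2→Q gives 10>8]
(C,P): not NE [P1→A gives 9>3]
(C,Q): not NE [P1→B gives 8>6; P2→P gives 9>0]
(C,R): not NE [P1→D gives 7>4; P2→P gives 9>8]
(D,P): not NE [P1→A gives 9>0; P2→Q gives 9>5]
(D,Q): not NE [P1→B gives 8>2]
(D,R): not NE [P2→Q gives 9>7]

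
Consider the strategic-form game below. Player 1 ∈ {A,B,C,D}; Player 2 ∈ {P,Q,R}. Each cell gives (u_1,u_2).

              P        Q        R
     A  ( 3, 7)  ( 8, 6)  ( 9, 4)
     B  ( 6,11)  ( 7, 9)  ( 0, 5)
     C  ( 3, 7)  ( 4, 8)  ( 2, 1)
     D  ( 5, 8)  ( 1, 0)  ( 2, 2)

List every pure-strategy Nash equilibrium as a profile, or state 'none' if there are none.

(A,P): not NE [P1→B gives 6>3]
(A,Q): not NE [P2→P gives 7>6]
(A,R): not NE [P2→P gives 7>4]
(B,P): NE
(B,Q): not NE [P1→A gives 8>7; P2→P gives 11>9]
(B,R): not NE [P1→A gives 9>0; P2→P gives 11>5]
(C,P): not NE [P1→B gives 6>3; P2→Q gives 8>7]
(C,Q): not NE [P1→A gives 8>4]
(C,R): not NE [P1→A gives 9>2; P2→Q gives 8>1]
(D,P): not NE [P1→B gives 6>5]
(D,Q): not NE [P1→A gives 8>1; P2→P gives 8>0]
(D,R): not NE [P1→A gives 9>2; P2→P gives 8>2]

NE set: (B,P)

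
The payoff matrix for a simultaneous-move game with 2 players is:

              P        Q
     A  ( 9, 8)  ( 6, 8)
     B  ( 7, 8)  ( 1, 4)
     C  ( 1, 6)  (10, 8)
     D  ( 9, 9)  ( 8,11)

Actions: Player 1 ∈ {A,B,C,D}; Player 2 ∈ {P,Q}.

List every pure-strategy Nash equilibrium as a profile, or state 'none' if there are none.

Nash profiles: (A,P), (C,Q)

(A,P): NE
(A,Q): not NE [P1→C gives 10>6]
(B,P): not NE [P1→D gives 9>7]
(B,Q): not NE [P1→C gives 10>1; P2→P gives 8>4]
(C,P): not NE [P1→D gives 9>1; P2→Q gives 8>6]
(C,Q): NE
(D,P): not NE [P2→Q gives 11>9]
(D,Q): not NE [P1→C gives 10>8]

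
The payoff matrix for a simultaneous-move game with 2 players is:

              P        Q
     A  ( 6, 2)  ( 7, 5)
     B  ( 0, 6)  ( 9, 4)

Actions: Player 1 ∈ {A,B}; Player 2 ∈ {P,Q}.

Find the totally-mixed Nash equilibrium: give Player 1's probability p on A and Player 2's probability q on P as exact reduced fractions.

P1 indiff ⇒ q·6+(1-q)·7 = q·0+(1-q)·9 ⇒ q(6) = (1-q)(2) ⇒ q = 1/4
P2 indiff ⇒ p·2+(1-p)·6 = p·5+(1-p)·4 ⇒ p(-3) = (1-p)(-2) ⇒ p = 2/5

p=2/5, q=1/4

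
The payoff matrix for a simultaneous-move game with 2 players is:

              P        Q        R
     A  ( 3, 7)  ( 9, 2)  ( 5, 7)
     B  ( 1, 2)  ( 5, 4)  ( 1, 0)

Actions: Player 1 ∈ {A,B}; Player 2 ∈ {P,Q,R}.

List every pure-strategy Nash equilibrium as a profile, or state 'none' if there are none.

(A,P): NE
(A,Q): not NE [P2→R gives 7>2]
(A,R): NE
(B,P): not NE [P1→A gives 3>1; P2→Q gives 4>2]
(B,Q): not NE [P1→A gives 9>5]
(B,R): not NE [P1→A gives 5>1; P2→Q gives 4>0]

NE set: (A,P), (A,R)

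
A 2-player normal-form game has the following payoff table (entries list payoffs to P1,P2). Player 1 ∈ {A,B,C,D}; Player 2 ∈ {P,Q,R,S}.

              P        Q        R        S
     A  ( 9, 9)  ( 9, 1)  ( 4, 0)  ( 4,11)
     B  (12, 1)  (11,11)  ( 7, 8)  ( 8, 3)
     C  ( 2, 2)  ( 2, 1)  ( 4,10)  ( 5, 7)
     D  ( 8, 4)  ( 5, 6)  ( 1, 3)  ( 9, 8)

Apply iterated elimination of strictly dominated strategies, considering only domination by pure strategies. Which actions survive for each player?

P1 drop A (B beats it: P:12>9 Q:11>9 R:7>4 S:8>4)
P1 drop C (B beats it: P:12>2 Q:11>2 R:7>4 S:8>5)
P2 drop P (Q beats it: B:11>1 D:6>4)
P2 drop R (Q beats it: B:11>8 D:6>3)
P1→{B,D} P2→{Q,S}

Remaining: P1:{B,D} P2:{Q,S}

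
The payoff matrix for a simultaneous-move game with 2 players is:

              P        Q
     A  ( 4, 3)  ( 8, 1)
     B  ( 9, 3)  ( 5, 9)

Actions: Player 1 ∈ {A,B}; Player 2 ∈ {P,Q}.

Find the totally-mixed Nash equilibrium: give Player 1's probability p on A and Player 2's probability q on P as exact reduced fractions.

(p,q) = (3/4, 3/8)

P1 indiff ⇒ q·4+(1-q)·8 = q·9+(1-q)·5 ⇒ q(-5) = (1-q)(-3) ⇒ q = 3/8
P2 indiff ⇒ p·3+(1-p)·3 = p·1+(1-p)·9 ⇒ p(2) = (1-p)(6) ⇒ p = 3/4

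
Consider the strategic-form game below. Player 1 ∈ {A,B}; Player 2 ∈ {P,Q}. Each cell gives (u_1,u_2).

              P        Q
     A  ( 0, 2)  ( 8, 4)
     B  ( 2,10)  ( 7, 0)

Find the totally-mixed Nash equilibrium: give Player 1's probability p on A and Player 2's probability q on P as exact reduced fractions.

(p,q) = (5/6, 1/3)

P1 indiff ⇒ q·0+(1-q)·8 = q·2+(1-q)·7 ⇒ q(-2) = (1-q)(-1) ⇒ q = 1/3
P2 indiff ⇒ p·2+(1-p)·10 = p·4+(1-p)·0 ⇒ p(-2) = (1-p)(-10) ⇒ p = 5/6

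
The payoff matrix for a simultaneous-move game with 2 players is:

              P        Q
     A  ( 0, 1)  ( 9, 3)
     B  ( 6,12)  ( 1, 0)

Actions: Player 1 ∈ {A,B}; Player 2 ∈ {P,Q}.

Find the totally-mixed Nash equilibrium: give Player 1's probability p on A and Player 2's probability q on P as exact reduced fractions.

p=6/7, q=4/7

P1 indiff ⇒ q·0+(1-q)·9 = q·6+(1-q)·1 ⇒ q(-6) = (1-q)(-8) ⇒ q = 4/7
P2 indiff ⇒ p·1+(1-p)·12 = p·3+(1-p)·0 ⇒ p(-2) = (1-p)(-12) ⇒ p = 6/7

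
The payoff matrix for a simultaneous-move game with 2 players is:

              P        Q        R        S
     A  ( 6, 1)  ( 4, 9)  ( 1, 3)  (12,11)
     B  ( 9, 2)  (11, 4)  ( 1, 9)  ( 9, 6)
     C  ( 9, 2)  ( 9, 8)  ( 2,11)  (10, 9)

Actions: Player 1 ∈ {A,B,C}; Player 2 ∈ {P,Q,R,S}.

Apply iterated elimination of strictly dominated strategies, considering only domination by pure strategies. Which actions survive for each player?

Survivors P1:{A,C} P2:{R,S}

P2 drop P (Q beats it: A:9>1 B:4>2 C:8>2)
P2 drop Q (S beats it: A:11>9 B:6>4 C:9>8)
P1 drop B (C beats it: R:2>1 S:10>9)
P1→{A,C} P2→{R,S}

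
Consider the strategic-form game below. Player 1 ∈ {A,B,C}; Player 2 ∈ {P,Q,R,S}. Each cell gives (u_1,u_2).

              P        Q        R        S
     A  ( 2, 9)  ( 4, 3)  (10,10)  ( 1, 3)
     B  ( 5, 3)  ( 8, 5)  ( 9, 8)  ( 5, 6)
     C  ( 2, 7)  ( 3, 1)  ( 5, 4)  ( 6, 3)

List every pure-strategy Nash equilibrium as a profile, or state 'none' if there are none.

(A,P): not NE [P1→B gives 5>2; P2→R gives 10>9]
(A,Q): not NE [P1→B gives 8>4; P2→R gives 10>3]
(A,R): NE
(A,S): not NE [P1→C gives 6>1; P2→R gives 10>3]
(B,P): not NE [P2→R gives 8>3]
(B,Q): not NE [P2→R gives 8>5]
(B,R): not NE [P1→A gives 10>9]
(B,S): not NE [P1→C gives 6>5; P2→R gives 8>6]
(C,P): not NE [P1→B gives 5>2]
(C,Q): not NE [P1→B gives 8>3; P2→P gives 7>1]
(C,R): not NE [P1→A gives 10>5; P2→P gives 7>4]
(C,S): not NE [P2→P gives 7>3]

Nash profiles: (A,R)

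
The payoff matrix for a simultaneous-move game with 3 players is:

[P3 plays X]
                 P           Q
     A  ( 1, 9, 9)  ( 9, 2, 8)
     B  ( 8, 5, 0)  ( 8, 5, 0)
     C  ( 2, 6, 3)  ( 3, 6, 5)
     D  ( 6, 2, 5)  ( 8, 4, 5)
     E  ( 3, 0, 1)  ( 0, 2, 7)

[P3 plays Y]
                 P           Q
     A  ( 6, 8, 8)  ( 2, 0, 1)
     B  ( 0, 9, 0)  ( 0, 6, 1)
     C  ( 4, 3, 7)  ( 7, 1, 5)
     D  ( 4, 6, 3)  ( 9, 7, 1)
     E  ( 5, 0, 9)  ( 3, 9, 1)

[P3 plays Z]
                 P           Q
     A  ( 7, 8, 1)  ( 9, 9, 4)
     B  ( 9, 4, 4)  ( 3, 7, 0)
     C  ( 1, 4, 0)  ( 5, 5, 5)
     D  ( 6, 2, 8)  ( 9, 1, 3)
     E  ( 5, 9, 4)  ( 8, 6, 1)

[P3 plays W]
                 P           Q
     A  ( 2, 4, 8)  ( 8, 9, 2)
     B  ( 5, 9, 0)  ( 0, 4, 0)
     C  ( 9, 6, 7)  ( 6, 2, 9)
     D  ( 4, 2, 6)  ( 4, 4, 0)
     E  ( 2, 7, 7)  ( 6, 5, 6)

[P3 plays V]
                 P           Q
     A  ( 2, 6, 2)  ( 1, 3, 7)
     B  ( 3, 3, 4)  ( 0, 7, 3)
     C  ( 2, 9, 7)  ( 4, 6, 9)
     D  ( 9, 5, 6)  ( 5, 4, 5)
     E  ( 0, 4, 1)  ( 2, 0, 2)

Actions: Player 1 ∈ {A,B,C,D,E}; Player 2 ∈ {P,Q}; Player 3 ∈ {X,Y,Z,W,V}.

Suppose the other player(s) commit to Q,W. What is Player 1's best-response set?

argmax u_1 = {A}

u_1(A vs Q,W) = 8
u_1(B vs Q,W) = 0
u_1(C vs Q,W) = 6
u_1(D vs Q,W) = 4
u_1(E vs Q,W) = 6
max payoff 8 at {A}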